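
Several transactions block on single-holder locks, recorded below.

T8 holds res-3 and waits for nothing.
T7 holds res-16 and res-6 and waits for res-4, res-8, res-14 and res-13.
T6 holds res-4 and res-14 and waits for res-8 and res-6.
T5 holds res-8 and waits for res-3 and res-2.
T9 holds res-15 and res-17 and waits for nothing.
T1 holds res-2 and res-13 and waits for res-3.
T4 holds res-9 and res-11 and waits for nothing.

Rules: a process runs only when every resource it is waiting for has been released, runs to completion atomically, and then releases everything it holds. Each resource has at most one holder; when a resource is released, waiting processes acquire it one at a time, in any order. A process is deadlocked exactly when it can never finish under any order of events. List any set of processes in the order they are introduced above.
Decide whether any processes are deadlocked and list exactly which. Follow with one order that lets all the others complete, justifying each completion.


Deadlocked set: T7 and T6.
Key observation: the wait chain closes on itself along T7 -> T6 -> T7; no other process is dragged down with it.
One completion order for the rest: T8, T1, T9, T4, T5.
Walking it through:
  T8: no waits; runs immediately, freeing res-3
  run T1 (all its waits — res-3 — are resolved); releases res-2 and res-13
  T9: no waits; runs immediately, freeing res-15 and res-17
  T4: no waits; runs immediately, freeing res-9 and res-11
  run T5 (all its waits — res-3 and res-2 — are resolved); releases res-8


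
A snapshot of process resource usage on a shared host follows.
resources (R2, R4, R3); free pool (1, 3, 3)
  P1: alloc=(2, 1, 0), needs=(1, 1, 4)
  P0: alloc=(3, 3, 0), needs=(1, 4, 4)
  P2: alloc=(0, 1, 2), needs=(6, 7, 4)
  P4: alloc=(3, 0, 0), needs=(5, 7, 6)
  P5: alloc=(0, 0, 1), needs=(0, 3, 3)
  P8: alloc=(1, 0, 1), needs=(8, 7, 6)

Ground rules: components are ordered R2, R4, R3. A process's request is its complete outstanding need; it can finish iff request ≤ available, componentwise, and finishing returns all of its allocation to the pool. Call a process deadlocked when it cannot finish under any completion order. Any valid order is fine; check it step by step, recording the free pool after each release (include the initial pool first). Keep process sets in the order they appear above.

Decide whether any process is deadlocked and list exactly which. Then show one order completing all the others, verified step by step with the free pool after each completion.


Nothing here is deadlocked.
Key observation: there is always a runnable process — P5 first — so the state unwinds completely.
One completion order for the rest: P5, P1, P0, P2, P4, P8. Verifying each step:
  pool = (1, 3, 3)
  run P5 (needs (0, 3, 3), free (1, 3, 3)); after release of (0, 0, 1) the pool is (1, 3, 4)
  run P1 (needs (1, 1, 4), free (1, 3, 4)); after release of (2, 1, 0) the pool is (3, 4, 4)
  run P0 (needs (1, 4, 4), free (3, 4, 4)); after release of (3, 3, 0) the pool is (6, 7, 4)
  run P2 (needs (6, 7, 4), free (6, 7, 4)); after release of (0, 1, 2) the pool is (6, 8, 6)
  run P4 (needs (5, 7, 6), free (6, 8, 6)); after release of (3, 0, 0) the pool is (9, 8, 6)
  run P8 (needs (8, 7, 6), free (9, 8, 6)); after release of (1, 0, 1) the pool is (10, 8, 7)


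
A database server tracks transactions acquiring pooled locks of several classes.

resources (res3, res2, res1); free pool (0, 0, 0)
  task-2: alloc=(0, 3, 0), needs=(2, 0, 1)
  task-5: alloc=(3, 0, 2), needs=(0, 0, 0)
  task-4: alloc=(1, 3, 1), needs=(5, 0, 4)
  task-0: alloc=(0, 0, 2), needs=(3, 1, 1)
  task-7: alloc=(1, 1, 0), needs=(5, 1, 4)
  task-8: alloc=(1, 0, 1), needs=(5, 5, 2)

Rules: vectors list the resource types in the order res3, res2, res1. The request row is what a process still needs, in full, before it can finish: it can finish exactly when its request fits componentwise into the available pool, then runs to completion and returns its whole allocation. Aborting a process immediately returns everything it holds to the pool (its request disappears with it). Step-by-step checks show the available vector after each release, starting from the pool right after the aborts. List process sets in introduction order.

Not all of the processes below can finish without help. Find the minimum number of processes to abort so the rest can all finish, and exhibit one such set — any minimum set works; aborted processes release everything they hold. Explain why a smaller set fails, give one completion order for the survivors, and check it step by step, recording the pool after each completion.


The answer: abort task-4 and task-7.
Key observation: no ordering could ever have run task-8 before the abort of task-4 and task-7; with (2, 4, 1) back in the pool it fits at step 3.
No one abort is enough; case by case: task-2 alone leaves task-4 blocked (short on res3); task-5 alone leaves task-4 blocked (short on res3); task-4 alone leaves task-7 blocked (short on res3); task-0 alone leaves task-4 blocked (short on res3); task-7 alone leaves task-4 blocked (short on res3); task-8 alone leaves task-4 blocked (short on res3).
Survivors finish in the order: task-5, task-2, task-8, task-0. Step-by-step check (pool after the aborts first):
  pool = (2, 4, 1)
  task-5 needs (0, 0, 0) <= (2, 4, 1) -> finishes; pool += (3, 0, 2) = (5, 4, 3)
  task-2 needs (2, 0, 1) <= (5, 4, 3) -> finishes; pool += (0, 3, 0) = (5, 7, 3)
  task-8 needs (5, 5, 2) <= (5, 7, 3) -> finishes; pool += (1, 0, 1) = (6, 7, 4)
  task-0 needs (3, 1, 1) <= (6, 7, 4) -> finishes; pool += (0, 0, 2) = (6, 7, 6)


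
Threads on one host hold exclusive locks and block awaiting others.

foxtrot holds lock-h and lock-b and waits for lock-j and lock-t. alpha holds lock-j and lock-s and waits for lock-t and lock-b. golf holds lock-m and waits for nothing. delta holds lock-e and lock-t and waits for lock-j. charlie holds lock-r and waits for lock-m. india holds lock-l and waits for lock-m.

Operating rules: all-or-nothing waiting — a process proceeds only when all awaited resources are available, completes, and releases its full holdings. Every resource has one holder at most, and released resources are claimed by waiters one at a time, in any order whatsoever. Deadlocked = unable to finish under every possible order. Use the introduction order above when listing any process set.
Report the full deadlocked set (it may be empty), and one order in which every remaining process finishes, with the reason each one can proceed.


Deadlocked: foxtrot, alpha and delta.
Key observation: the wait chain closes on itself along foxtrot -> alpha -> foxtrot; delta is caught in further circular waits.
One completion order for the rest: golf, india, charlie.
Check, step by step:
  golf: no waits; runs immediately, freeing lock-m
  run india (all its waits — lock-m — are resolved); releases lock-l
  run charlie (all its waits — lock-m — are resolved); releases lock-r


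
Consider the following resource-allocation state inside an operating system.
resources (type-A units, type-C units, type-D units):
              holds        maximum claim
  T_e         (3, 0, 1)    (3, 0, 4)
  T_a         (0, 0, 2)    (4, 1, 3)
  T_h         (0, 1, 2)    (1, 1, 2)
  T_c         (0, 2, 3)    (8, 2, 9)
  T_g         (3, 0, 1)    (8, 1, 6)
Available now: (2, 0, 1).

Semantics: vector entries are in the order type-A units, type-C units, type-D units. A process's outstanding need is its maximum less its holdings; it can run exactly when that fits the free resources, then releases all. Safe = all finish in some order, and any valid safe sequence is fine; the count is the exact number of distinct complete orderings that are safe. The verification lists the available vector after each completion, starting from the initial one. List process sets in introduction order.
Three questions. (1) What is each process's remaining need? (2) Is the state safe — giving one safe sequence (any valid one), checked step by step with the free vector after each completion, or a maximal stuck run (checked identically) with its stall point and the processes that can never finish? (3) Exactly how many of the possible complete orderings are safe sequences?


(1) Outstanding need per process (order type-A units, type-C units, type-D units):
  T_e: (0, 0, 3)
  T_a: (4, 1, 1)
  T_h: (1, 0, 0)
  T_c: (8, 0, 6)
  T_g: (5, 1, 5)
(2) The state is SAFE; one workable sequence: T_h, T_e, T_a, T_g, T_c.
Key observation: at T_e the run first touches a limit — (0, 0, 3) against (2, 1, 3), exact on a resource it actually requests.
Verifying each step:
  pool = (2, 0, 1)
  T_h needs (1, 0, 0) <= (2, 0, 1) -> finishes; pool += (0, 1, 2) = (2, 1, 3)
  T_e needs (0, 0, 3) <= (2, 1, 3) -> finishes; pool += (3, 0, 1) = (5, 1, 4)
  T_a needs (4, 1, 1) <= (5, 1, 4) -> finishes; pool += (0, 0, 2) = (5, 1, 6)
  T_g needs (5, 1, 5) <= (5, 1, 6) -> finishes; pool += (3, 0, 1) = (8, 1, 7)
  T_c needs (8, 0, 6) <= (8, 1, 7) -> finishes; pool += (0, 2, 3) = (8, 3, 10)
(3) The exact count: 1 of the possible complete orderings is a safe sequence.


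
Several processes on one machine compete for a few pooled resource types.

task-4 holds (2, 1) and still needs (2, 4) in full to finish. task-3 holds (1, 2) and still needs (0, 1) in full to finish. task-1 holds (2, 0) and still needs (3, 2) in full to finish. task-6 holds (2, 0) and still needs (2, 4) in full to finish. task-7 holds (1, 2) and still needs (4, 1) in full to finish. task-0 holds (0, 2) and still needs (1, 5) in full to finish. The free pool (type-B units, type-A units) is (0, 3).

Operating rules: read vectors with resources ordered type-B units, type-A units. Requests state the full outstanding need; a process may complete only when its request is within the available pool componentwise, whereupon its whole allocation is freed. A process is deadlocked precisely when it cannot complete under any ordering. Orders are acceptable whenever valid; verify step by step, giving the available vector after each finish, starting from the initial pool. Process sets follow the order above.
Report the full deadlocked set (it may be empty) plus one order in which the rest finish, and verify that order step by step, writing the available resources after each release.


Deadlocked set: task-4, task-1, task-6 and task-7.
Key observation: the wall is type-B units: completing task-3, task-0 brings the pool only to (1, 7), and all the rest need more.
A valid finishing order for the others: task-3, task-0. Step-by-step check:
  pool = (0, 3)
  task-3: need (0, 1) fits (0, 3); releases (1, 2), pool now (1, 5)
  task-0: need (1, 5) fits (1, 5); releases (0, 2), pool now (1, 7)
The stuck group stays short no matter what:
  task-4 cannot run: need (2, 4) vs free (1, 7) (insufficient type-B units)
  task-1 cannot run: need (3, 2) vs free (1, 7) (insufficient type-B units)
  task-6 cannot run: need (2, 4) vs free (1, 7) (insufficient type-B units)
  task-7 cannot run: need (4, 1) vs free (1, 7) (insufficient type-B units)


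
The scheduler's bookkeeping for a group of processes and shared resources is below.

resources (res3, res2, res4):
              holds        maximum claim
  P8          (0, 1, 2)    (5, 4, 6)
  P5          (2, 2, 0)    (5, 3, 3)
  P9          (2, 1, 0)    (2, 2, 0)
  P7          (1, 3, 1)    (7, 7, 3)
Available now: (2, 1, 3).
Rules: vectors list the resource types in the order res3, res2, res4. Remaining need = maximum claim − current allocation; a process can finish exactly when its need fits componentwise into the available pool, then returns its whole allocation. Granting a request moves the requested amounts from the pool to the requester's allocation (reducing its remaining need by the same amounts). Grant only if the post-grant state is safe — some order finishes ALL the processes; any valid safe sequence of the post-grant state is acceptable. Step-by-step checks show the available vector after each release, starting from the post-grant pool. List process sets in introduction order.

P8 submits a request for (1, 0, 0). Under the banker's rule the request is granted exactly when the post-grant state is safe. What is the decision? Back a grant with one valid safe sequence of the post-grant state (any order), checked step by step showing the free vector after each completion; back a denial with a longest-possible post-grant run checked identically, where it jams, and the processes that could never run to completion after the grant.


DENY: after the grant no complete ordering would exist.
Key observation: after P9, P5 the pool peaks at (5, 4, 3), and each blocked process is short somewhere: P8 on res4; P7 on res3.
On the post-grant state, P9, P5 is a maximal run — nothing extends it. Verifying each step:
  pool = (1, 1, 3)
  P9: need (0, 1, 0) fits (1, 1, 3); releases (2, 1, 0), pool now (3, 2, 3)
  P5: need (3, 1, 3) fits (3, 2, 3); releases (2, 2, 0), pool now (5, 4, 3)
  P8 cannot run: need (4, 3, 4) vs free (5, 4, 3) (insufficient res4)
  P7 cannot run: need (6, 4, 2) vs free (5, 4, 3) (insufficient res3)
Had the request been granted, P8 and P7 could never finish.


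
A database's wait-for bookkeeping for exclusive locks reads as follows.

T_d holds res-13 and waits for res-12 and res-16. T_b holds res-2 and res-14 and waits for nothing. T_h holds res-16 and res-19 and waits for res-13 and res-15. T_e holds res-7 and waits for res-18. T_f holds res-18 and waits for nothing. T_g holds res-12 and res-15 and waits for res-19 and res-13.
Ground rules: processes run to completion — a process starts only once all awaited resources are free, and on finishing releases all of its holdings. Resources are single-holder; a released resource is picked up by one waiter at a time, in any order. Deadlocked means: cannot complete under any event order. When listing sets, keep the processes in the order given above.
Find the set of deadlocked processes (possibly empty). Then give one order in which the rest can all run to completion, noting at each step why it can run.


The deadlocked set is T_d, T_h and T_g.
Key observation: the cycle T_d -> T_h -> T_d can never break — each member waits on the next; T_g is caught in further circular waits.
The rest can finish in the order T_f, T_e, T_b.
Step-by-step check:
  T_f waits on nothing -> runs at once and releases res-18
  T_e: everything it awaited (res-18) is free; runs, freeing res-7
  T_b waits on nothing -> runs at once and releases res-2 and res-14


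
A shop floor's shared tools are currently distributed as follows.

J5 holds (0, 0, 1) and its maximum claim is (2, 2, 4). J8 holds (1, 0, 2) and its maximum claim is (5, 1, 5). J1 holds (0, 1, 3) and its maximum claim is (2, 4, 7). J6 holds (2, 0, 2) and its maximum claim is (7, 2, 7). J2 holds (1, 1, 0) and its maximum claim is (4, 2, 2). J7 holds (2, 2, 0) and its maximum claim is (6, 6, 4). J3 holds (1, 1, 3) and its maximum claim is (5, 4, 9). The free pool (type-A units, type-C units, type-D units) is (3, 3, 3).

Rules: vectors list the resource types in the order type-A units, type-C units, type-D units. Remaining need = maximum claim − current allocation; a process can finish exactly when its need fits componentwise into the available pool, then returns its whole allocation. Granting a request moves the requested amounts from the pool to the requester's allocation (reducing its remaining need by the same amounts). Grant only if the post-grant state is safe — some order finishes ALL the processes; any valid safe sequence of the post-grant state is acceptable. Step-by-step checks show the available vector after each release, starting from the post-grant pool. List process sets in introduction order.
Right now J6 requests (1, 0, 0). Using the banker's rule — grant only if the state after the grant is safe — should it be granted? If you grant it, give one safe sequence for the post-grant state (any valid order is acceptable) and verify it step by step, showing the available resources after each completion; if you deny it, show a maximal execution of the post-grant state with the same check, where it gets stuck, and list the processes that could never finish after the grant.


DENY: after the grant no complete ordering would exist.
Key observation: after J5, J1 complete, (2, 4, 7) is the best the pool ever gets, yet each leftover process wants more type-A units.
On the post-grant state, J5, J1 is a maximal run — nothing extends it. Walking it through:
  pool = (2, 3, 3)
  run J5 (needs (2, 2, 3), free (2, 3, 3)); after release of (0, 0, 1) the pool is (2, 3, 4)
  run J1 (needs (2, 3, 4), free (2, 3, 4)); after release of (0, 1, 3) the pool is (2, 4, 7)
  blocked: J8 wants (4, 1, 3), pool (2, 4, 7) — not enough type-A units
  blocked: J6 wants (4, 2, 5), pool (2, 4, 7) — not enough type-A units
  blocked: J2 wants (3, 1, 2), pool (2, 4, 7) — not enough type-A units
  blocked: J7 wants (4, 4, 4), pool (2, 4, 7) — not enough type-A units
  blocked: J3 wants (4, 3, 6), pool (2, 4, 7) — not enough type-A units
Post-grant, the permanently blocked set is J8, J6, J2, J7 and J3.


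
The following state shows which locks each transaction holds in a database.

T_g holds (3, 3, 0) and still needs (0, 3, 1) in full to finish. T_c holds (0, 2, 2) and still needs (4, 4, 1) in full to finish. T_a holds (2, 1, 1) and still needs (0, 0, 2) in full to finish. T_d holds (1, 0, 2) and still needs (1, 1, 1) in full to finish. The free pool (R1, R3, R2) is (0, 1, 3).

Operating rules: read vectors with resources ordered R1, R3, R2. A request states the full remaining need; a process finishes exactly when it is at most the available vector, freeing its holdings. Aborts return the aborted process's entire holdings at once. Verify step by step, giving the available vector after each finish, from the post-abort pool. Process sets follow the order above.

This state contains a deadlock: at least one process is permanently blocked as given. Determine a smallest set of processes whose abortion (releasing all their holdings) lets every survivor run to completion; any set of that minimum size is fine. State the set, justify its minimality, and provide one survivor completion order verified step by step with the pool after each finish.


Abort T_g.
Key observation: before aborting T_g, T_c was permanently blocked — no order could ever run it; afterwards it completes at step 3.
Why nothing smaller works: aborting no one leaves the state deadlocked as given.
The survivors complete as T_a, T_d, T_c. Walking it through (starting from the post-abort pool):
  pool = (3, 4, 3)
  T_a needs (0, 0, 2) <= (3, 4, 3) -> finishes; pool += (2, 1, 1) = (5, 5, 4)
  T_d needs (1, 1, 1) <= (5, 5, 4) -> finishes; pool += (1, 0, 2) = (6, 5, 6)
  T_c needs (4, 4, 1) <= (6, 5, 6) -> finishes; pool += (0, 2, 2) = (6, 7, 8)


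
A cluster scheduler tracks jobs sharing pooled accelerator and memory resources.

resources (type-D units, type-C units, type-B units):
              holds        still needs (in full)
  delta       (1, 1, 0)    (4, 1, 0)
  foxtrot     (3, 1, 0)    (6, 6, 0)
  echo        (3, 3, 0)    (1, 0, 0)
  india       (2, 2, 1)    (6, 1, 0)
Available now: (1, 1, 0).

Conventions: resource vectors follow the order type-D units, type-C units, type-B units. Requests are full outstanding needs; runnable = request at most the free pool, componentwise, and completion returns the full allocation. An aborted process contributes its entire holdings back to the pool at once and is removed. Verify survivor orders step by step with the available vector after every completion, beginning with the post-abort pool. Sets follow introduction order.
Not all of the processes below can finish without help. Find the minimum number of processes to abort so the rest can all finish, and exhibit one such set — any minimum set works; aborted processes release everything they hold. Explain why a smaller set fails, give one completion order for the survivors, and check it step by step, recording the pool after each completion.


The answer: abort foxtrot.
Key observation: india had no path to completion before; after the abort of foxtrot ((3, 1, 0) returned), step 3 is where it fits.
No smaller set exists: with zero aborts the deadlock remains.
One survivor order: delta, echo, india. Walking it through (post-abort pool first):
  pool = (4, 2, 0)
  delta: need (4, 1, 0) fits (4, 2, 0); releases (1, 1, 0), pool now (5, 3, 0)
  echo: need (1, 0, 0) fits (5, 3, 0); releases (3, 3, 0), pool now (8, 6, 0)
  india: need (6, 1, 0) fits (8, 6, 0); releases (2, 2, 1), pool now (10, 8, 1)


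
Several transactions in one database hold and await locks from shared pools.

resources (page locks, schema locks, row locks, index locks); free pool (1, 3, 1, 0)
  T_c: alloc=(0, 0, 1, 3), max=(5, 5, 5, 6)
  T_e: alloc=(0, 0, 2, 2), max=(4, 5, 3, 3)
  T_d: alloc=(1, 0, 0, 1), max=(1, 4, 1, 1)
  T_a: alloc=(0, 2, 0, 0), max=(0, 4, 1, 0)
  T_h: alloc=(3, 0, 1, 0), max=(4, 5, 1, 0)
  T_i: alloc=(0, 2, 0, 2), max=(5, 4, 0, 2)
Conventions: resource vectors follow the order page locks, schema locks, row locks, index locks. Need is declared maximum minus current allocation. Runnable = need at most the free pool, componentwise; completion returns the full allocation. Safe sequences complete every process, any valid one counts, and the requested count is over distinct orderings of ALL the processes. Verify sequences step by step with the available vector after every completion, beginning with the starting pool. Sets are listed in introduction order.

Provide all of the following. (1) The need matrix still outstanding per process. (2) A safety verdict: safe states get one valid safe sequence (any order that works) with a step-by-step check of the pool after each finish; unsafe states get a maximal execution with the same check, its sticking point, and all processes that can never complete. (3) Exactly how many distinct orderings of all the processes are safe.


(1) Need matrix, components ordered page locks, schema locks, row locks, index locks:
  T_c: (5, 5, 4, 3)
  T_e: (4, 5, 1, 1)
  T_d: (0, 4, 1, 0)
  T_a: (0, 2, 1, 0)
  T_h: (1, 5, 0, 0)
  T_i: (5, 2, 0, 0)
(2) SAFE, for example via the order T_a, T_d, T_h, T_i, T_e, T_c.
Key observation: the first exact fit in this order is T_a — it needs (0, 2, 1, 0) with (1, 3, 1, 0) free, meeting a requested resource to the last unit.
Step-by-step check:
  pool = (1, 3, 1, 0)
  T_a needs (0, 2, 1, 0) <= (1, 3, 1, 0) -> finishes; pool += (0, 2, 0, 0) = (1, 5, 1, 0)
  T_d needs (0, 4, 1, 0) <= (1, 5, 1, 0) -> finishes; pool += (1, 0, 0, 1) = (2, 5, 1, 1)
  T_h needs (1, 5, 0, 0) <= (2, 5, 1, 1) -> finishes; pool += (3, 0, 1, 0) = (5, 5, 2, 1)
  T_i needs (5, 2, 0, 0) <= (5, 5, 2, 1) -> finishes; pool += (0, 2, 0, 2) = (5, 7, 2, 3)
  T_e needs (4, 5, 1, 1) <= (5, 7, 2, 3) -> finishes; pool += (0, 0, 2, 2) = (5, 7, 4, 5)
  T_c needs (5, 5, 4, 3) <= (5, 7, 4, 5) -> finishes; pool += (0, 0, 1, 3) = (5, 7, 5, 8)
(3) The exact count: 6 of the possible complete orderings are safe sequences.


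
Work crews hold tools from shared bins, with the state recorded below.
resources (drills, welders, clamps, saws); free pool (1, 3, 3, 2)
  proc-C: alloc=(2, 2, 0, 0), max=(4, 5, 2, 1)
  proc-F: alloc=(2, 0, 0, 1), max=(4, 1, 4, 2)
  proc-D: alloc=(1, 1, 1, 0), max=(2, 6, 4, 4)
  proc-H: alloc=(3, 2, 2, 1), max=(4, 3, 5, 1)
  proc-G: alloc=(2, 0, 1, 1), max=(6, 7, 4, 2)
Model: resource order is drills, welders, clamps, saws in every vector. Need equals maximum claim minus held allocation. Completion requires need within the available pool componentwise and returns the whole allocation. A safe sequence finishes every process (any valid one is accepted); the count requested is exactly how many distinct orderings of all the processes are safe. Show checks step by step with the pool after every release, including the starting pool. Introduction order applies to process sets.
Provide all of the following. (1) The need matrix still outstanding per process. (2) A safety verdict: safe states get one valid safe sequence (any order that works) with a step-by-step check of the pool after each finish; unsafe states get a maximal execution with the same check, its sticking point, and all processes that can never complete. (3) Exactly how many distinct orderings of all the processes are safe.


(1) Outstanding need per process (order drills, welders, clamps, saws):
  proc-C: (2, 3, 2, 1)
  proc-F: (2, 1, 4, 1)
  proc-D: (1, 5, 3, 4)
  proc-H: (1, 1, 3, 0)
  proc-G: (4, 7, 3, 1)
(2) SAFE, for example via the order proc-H, proc-C, proc-G, proc-F, proc-D.
Key observation: proc-H is the earliest step where a requested resource binds exactly: need (1, 1, 3, 0), pool (1, 3, 3, 2) at its turn.
Verifying each step:
  pool = (1, 3, 3, 2)
  run proc-H (needs (1, 1, 3, 0), free (1, 3, 3, 2)); after release of (3, 2, 2, 1) the pool is (4, 5, 5, 3)
  run proc-C (needs (2, 3, 2, 1), free (4, 5, 5, 3)); after release of (2, 2, 0, 0) the pool is (6, 7, 5, 3)
  run proc-G (needs (4, 7, 3, 1), free (6, 7, 5, 3)); after release of (2, 0, 1, 1) the pool is (8, 7, 6, 4)
  run proc-F (needs (2, 1, 4, 1), free (8, 7, 6, 4)); after release of (2, 0, 0, 1) the pool is (10, 7, 6, 5)
  run proc-D (needs (1, 5, 3, 4), free (10, 7, 6, 5)); after release of (1, 1, 1, 0) the pool is (11, 8, 7, 5)
(3) Precisely 7 of the possible complete orderings are safe sequences.


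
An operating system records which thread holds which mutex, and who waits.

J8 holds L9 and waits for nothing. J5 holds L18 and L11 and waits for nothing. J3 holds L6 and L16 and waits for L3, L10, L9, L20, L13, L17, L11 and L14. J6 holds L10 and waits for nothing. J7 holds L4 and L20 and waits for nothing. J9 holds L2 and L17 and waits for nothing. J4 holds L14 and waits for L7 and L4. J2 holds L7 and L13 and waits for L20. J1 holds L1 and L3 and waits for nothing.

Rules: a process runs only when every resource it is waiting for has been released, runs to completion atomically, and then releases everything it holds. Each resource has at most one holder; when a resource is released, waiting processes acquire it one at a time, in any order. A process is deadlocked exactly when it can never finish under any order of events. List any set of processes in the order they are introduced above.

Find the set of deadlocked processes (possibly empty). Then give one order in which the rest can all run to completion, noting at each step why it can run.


Nothing here is deadlocked.
Key observation: all waits point, directly or indirectly, at processes that can finish, so nothing is permanently blocked.
A valid finishing order for the others: J7, J2, J4, J9, J1, J5, J8, J6, J3.
Walking it through:
  J7 waits on nothing -> runs at once and releases L4 and L20
  run J2 (all its waits — L20 — are resolved); releases L7 and L13
  run J4 (all its waits — L7 and L4 — are resolved); releases L14
  J9 waits on nothing -> runs at once and releases L2 and L17
  J1 waits on nothing -> runs at once and releases L1 and L3
  J5 waits on nothing -> runs at once and releases L18 and L11
  J8 waits on nothing -> runs at once and releases L9
  J6 waits on nothing -> runs at once and releases L10
  run J3 (all its waits — L3, L10, L9, L20, L13, L17, L11 and L14 — are resolved); releases L6 and L16


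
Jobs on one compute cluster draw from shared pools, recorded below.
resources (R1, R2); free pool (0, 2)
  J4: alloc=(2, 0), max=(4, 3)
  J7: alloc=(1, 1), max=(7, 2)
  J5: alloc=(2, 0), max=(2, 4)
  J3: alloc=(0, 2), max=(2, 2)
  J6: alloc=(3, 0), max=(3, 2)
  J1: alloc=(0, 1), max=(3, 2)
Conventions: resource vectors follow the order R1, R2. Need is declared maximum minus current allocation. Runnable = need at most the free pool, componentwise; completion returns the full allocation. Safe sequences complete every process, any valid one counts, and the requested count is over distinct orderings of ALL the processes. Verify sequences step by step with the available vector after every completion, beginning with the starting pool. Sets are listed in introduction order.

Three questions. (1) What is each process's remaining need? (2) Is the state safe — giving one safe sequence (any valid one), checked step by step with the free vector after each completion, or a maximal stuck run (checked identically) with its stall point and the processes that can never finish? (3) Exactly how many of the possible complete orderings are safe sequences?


(1) Need matrix, components ordered R1, R2:
  J4: (2, 3)
  J7: (6, 1)
  J5: (0, 4)
  J3: (2, 0)
  J6: (0, 2)
  J1: (3, 1)
(2) SAFE. One safe sequence: J6, J3, J4, J1, J5, J7.
Key observation: J6 is the earliest step where a requested resource binds exactly: need (0, 2), pool (0, 2) at its turn.
Verifying each step:
  pool = (0, 2)
  J6: need (0, 2) fits (0, 2); releases (3, 0), pool now (3, 2)
  J3: need (2, 0) fits (3, 2); releases (0, 2), pool now (3, 4)
  J4: need (2, 3) fits (3, 4); releases (2, 0), pool now (5, 4)
  J1: need (3, 1) fits (5, 4); releases (0, 1), pool now (5, 5)
  J5: need (0, 4) fits (5, 5); releases (2, 0), pool now (7, 5)
  J7: need (6, 1) fits (7, 5); releases (1, 1), pool now (8, 6)
(3) The exact count: 11 of the possible complete orderings are safe sequences.


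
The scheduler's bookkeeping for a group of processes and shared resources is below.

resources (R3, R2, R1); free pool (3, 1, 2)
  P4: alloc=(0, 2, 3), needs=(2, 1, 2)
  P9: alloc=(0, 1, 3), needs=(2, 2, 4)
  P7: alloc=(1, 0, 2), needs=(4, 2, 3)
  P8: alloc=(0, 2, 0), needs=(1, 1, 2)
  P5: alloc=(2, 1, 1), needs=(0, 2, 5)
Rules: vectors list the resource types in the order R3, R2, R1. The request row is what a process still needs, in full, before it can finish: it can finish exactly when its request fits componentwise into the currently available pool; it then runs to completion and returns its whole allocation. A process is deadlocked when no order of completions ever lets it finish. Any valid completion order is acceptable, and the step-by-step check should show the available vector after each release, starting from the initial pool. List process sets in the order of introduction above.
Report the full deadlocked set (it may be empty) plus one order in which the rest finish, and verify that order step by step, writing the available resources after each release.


The deadlocked set is empty.
Key observation: no deadlock: P4 fits now, and the freed resources carry the rest through.
The rest can finish in the order P4, P5, P7, P8, P9. Walking it through:
  pool = (3, 1, 2)
  run P4 (needs (2, 1, 2), free (3, 1, 2)); after release of (0, 2, 3) the pool is (3, 3, 5)
  run P5 (needs (0, 2, 5), free (3, 3, 5)); after release of (2, 1, 1) the pool is (5, 4, 6)
  run P7 (needs (4, 2, 3), free (5, 4, 6)); after release of (1, 0, 2) the pool is (6, 4, 8)
  run P8 (needs (1, 1, 2), free (6, 4, 8)); after release of (0, 2, 0) the pool is (6, 6, 8)
  run P9 (needs (2, 2, 4), free (6, 6, 8)); after release of (0, 1, 3) the pool is (6, 7, 11)


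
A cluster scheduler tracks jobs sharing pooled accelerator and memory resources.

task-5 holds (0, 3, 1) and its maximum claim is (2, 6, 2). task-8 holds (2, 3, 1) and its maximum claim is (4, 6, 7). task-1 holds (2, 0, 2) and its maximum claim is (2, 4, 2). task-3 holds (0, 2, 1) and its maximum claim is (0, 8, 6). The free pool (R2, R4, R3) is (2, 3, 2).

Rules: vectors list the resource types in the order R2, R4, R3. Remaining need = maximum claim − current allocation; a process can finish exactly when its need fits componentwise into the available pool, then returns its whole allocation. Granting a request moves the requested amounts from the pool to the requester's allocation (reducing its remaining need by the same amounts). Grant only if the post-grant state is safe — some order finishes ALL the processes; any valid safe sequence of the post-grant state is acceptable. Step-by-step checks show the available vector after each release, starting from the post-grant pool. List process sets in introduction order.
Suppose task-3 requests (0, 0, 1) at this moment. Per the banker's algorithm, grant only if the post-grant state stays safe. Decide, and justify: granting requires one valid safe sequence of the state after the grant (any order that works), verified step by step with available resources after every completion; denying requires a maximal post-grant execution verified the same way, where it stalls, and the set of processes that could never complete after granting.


GRANT — the state after the grant stays safe, e.g. via task-5, task-1, task-3, task-8.
Key observation: with (2, 3, 1) left after the transfer, task-5 can run at once — the state stays safe.
Verifying the post-grant state step by step:
  pool = (2, 3, 1)
  run task-5 (needs (2, 3, 1), free (2, 3, 1)); after release of (0, 3, 1) the pool is (2, 6, 2)
  run task-1 (needs (0, 4, 0), free (2, 6, 2)); after release of (2, 0, 2) the pool is (4, 6, 4)
  run task-3 (needs (0, 6, 4), free (4, 6, 4)); after release of (0, 2, 2) the pool is (4, 8, 6)
  run task-8 (needs (2, 3, 6), free (4, 8, 6)); after release of (2, 3, 1) the pool is (6, 11, 7)


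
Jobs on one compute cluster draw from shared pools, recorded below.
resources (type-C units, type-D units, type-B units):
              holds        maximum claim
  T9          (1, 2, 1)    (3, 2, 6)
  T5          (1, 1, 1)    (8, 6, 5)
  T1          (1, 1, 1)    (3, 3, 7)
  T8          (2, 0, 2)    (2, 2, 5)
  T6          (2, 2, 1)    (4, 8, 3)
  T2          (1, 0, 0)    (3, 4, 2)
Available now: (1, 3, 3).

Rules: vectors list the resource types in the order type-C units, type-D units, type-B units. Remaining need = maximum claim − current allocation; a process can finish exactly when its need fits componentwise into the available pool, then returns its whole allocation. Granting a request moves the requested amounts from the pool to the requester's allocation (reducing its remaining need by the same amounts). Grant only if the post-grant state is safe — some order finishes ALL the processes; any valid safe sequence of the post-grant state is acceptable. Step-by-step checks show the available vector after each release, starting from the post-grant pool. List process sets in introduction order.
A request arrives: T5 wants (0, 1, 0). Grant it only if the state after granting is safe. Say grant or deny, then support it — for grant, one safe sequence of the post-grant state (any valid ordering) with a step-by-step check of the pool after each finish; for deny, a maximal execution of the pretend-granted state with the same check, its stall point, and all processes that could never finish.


DENY. Granting would leave the state unsafe.
Key observation: after T8, T9, T1, T2 the pool peaks at (6, 5, 7), and each blocked process is short somewhere: T5 on type-C units; T6 on type-D units.
On the post-grant state, T8, T9, T1, T2 is a maximal run — nothing extends it. Step-by-step check:
  pool = (1, 2, 3)
  T8 needs (0, 2, 3) <= (1, 2, 3) -> finishes; pool += (2, 0, 2) = (3, 2, 5)
  T9 needs (2, 0, 5) <= (3, 2, 5) -> finishes; pool += (1, 2, 1) = (4, 4, 6)
  T1 needs (2, 2, 6) <= (4, 4, 6) -> finishes; pool += (1, 1, 1) = (5, 5, 7)
  T2 needs (2, 4, 2) <= (5, 5, 7) -> finishes; pool += (1, 0, 0) = (6, 5, 7)
  blocked: T5 wants (7, 4, 4), pool (6, 5, 7) — not enough type-C units
  blocked: T6 wants (2, 6, 2), pool (6, 5, 7) — not enough type-D units
Processes that could never finish after the grant: T5 and T6.


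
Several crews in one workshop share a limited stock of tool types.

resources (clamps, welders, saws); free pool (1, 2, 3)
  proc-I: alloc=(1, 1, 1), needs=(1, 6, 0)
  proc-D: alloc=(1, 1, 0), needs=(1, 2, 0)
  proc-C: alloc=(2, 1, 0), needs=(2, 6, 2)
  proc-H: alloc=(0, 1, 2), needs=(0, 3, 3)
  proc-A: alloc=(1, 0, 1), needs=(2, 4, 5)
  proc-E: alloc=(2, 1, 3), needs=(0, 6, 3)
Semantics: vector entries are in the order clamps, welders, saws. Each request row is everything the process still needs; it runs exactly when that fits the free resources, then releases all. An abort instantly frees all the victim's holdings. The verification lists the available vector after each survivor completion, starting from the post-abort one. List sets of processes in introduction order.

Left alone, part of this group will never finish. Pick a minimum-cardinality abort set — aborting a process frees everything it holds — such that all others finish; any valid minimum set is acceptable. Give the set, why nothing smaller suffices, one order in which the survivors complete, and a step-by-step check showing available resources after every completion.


Abort proc-I and proc-E.
Key observation: aborting proc-I and proc-E returns (3, 2, 4), and proc-C — hopeless before — runs at step 4 with the returned capacity in the pool.
Minimality, checking each single-abort alternative: proc-I alone leaves proc-C blocked (short on welders); proc-D alone leaves proc-I blocked (short on welders); proc-C alone leaves proc-I blocked (short on welders); proc-H alone leaves proc-I blocked (short on welders); proc-A alone leaves proc-I blocked (short on welders); proc-E alone leaves proc-I blocked (short on welders).
The survivors complete as proc-H, proc-A, proc-D, proc-C. Step-by-step check (starting from the post-abort pool):
  pool = (4, 4, 7)
  run proc-H (needs (0, 3, 3), free (4, 4, 7)); after release of (0, 1, 2) the pool is (4, 5, 9)
  run proc-A (needs (2, 4, 5), free (4, 5, 9)); after release of (1, 0, 1) the pool is (5, 5, 10)
  run proc-D (needs (1, 2, 0), free (5, 5, 10)); after release of (1, 1, 0) the pool is (6, 6, 10)
  run proc-C (needs (2, 6, 2), free (6, 6, 10)); after release of (2, 1, 0) the pool is (8, 7, 10)


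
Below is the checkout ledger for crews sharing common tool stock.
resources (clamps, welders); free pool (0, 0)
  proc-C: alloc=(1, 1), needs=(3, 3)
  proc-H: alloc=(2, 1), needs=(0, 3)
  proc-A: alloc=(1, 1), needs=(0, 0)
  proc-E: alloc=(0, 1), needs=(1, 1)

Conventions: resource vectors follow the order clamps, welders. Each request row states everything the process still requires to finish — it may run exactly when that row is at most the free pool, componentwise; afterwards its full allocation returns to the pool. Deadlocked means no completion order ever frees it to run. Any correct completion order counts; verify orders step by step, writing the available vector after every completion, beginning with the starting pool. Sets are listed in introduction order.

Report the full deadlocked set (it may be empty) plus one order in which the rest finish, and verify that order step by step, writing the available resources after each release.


Deadlocked: proc-C and proc-H.
Key observation: even finishing proc-A, proc-E leaves just (1, 2) free — too little welders for any of the remaining processes.
A valid finishing order for the others: proc-A, proc-E. Verifying each step:
  pool = (0, 0)
  proc-A: need (0, 0) fits (0, 0); releases (1, 1), pool now (1, 1)
  proc-E: need (1, 1) fits (1, 1); releases (0, 1), pool now (1, 2)
The stuck group stays short no matter what:
  proc-C cannot run: need (3, 3) vs free (1, 2) (insufficient clamps and welders)
  proc-H cannot run: need (0, 3) vs free (1, 2) (insufficient welders)


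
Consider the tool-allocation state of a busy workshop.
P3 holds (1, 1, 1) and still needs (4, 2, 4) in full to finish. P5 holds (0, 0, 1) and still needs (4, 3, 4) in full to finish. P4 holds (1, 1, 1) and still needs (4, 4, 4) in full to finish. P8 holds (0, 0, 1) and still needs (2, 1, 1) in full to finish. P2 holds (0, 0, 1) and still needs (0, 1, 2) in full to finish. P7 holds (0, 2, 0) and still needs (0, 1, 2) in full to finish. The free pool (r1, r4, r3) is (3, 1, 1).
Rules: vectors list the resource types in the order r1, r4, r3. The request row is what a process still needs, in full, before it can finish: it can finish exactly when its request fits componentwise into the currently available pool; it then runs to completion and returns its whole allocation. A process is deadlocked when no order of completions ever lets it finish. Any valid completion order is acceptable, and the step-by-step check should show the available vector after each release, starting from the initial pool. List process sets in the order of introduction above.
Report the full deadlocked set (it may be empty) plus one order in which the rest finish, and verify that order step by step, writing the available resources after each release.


The deadlocked set is P3, P5 and P4.
Key observation: once P8, P7, P2 finish, the pool peaks at (3, 3, 3) — and every remaining process still needs more r1 than that.
One completion order for the rest: P8, P7, P2. Check, step by step:
  pool = (3, 1, 1)
  run P8 (needs (2, 1, 1), free (3, 1, 1)); after release of (0, 0, 1) the pool is (3, 1, 2)
  run P7 (needs (0, 1, 2), free (3, 1, 2)); after release of (0, 2, 0) the pool is (3, 3, 2)
  run P2 (needs (0, 1, 2), free (3, 3, 2)); after release of (0, 0, 1) the pool is (3, 3, 3)
The stuck group stays short no matter what:
  P3 cannot run: need (4, 2, 4) vs free (3, 3, 3) (insufficient r1 and r3)
  P5 cannot run: need (4, 3, 4) vs free (3, 3, 3) (insufficient r1 and r3)
  P4 cannot run: need (4, 4, 4) vs free (3, 3, 3) (insufficient r1, r4 and r3)
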